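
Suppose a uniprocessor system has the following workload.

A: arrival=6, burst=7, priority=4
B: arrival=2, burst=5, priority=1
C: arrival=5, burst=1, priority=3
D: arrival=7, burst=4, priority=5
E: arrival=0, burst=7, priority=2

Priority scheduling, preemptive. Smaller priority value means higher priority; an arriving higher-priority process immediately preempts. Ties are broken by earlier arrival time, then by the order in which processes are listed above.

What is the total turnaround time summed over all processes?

56

Timeline: | E 0-2 | B 2-7 | E 7-12 | C 12-13 | A 13-20 | D 20-24 |
Completion: A=20  B=7  C=13  D=24  E=12
Turnaround = completion − arrival: A=14, B=5, C=8, D=17, E=12
Total turnaround = 14 + 5 + 8 + 17 + 12 = 56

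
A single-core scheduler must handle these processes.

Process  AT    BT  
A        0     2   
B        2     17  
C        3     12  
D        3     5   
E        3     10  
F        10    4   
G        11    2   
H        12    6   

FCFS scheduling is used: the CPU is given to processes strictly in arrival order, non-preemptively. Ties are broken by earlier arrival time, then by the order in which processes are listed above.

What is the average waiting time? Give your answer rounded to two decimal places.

Gantt: | A 0-2 | B 2-19 | C 19-31 | D 31-36 | E 36-46 | F 46-50 | G 50-52 | H 52-58 |
Completion: A=2  B=19  C=31  D=36  E=46  F=50  G=52  H=58
Turnaround (C−A): A=2  B=17  C=28  D=33  E=43  F=40  G=41  H=46
Waiting times: A=0, B=0, C=16, D=28, E=33, F=36, G=39, H=40
Average waiting = (0+0+16+28+33+36+39+40) / 8 = 192/8 = 24.00

24.00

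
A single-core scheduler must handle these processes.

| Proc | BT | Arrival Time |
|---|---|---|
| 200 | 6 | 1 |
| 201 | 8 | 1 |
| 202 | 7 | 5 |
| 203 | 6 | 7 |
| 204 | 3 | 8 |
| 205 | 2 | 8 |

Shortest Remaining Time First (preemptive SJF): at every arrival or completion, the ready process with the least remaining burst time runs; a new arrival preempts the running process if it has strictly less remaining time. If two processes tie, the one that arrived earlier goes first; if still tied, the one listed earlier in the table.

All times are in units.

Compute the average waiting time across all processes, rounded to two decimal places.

7.33

Gantt: | idle 0-1 | 200 1-7 | 203 7-8 | 205 8-10 | 204 10-13 | 203 13-18 | 202 18-25 | 201 25-33 |
Completion: 200=7  201=33  202=25  203=18  204=13  205=10
Waiting times: 200=0, 201=24, 202=13, 203=5, 204=2, 205=0
Average waiting = (0+24+13+5+2+0) / 6 = 44/6 = 7.33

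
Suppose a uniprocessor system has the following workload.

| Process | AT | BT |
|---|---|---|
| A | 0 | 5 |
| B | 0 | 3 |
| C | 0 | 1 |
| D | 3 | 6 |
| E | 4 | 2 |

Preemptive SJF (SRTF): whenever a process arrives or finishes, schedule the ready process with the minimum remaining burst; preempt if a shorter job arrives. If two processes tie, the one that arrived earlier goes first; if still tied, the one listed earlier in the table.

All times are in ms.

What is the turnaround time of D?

14

Schedule: | C 0-1 | B 1-4 | E 4-6 | A 6-11 | D 11-17 |
Completion: A=11  B=4  C=1  D=17  E=6
Turnaround (C−A): A=11  B=4  C=1  D=14  E=2
Turnaround(D) = completion − arrival = 17 − 3 = 14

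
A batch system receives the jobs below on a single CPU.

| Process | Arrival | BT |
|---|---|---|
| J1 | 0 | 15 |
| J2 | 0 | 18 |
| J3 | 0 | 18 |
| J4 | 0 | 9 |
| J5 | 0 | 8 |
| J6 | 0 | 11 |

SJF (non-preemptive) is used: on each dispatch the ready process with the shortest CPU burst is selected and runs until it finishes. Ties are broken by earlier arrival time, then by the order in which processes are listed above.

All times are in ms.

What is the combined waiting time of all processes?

Schedule: | J5 0-8 | J4 8-17 | J6 17-28 | J1 28-43 | J2 43-61 | J3 61-79 |
Completion: J1=43  J2=61  J3=79  J4=17  J5=8  J6=28
Turnaround (C−A): J1=43  J2=61  J3=79  J4=17  J5=8  J6=28
Waiting = turnaround − burst: J1=28, J2=43, J3=61, J4=8, J5=0, J6=17
Total waiting = 28 + 43 + 61 + 8 + 0 + 17 = 157

157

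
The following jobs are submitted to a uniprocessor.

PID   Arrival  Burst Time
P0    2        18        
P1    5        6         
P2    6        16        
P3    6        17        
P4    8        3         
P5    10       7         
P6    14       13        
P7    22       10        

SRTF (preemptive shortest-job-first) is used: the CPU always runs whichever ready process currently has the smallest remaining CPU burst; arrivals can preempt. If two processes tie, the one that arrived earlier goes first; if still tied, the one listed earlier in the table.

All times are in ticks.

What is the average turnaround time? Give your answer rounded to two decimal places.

Timeline: | idle 0-2 | P0 2-5 | P1 5-11 | P4 11-14 | P5 14-21 | P6 21-22 | P7 22-32 | P6 32-44 | P0 44-59 | P2 59-75 | P3 75-92 |
Completion: P0=59  P1=11  P2=75  P3=92  P4=14  P5=21  P6=44  P7=32
Turnaround times: P0=57, P1=6, P2=69, P3=86, P4=6, P5=11, P6=30, P7=10
Average turnaround = (57+6+69+86+6+11+30+10) / 8 = 275/8 = 34.38

34.38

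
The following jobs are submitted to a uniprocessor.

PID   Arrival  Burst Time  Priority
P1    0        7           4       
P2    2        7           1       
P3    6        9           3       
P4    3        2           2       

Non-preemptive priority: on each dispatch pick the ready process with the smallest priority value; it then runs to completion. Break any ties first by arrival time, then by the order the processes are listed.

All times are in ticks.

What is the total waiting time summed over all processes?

Timeline: | P1 0-7 | P2 7-14 | P4 14-16 | P3 16-25 |
Completion: P1=7  P2=14  P3=25  P4=16
Turnaround (C−A): P1=7  P2=12  P3=19  P4=13
Waiting = turnaround − burst: P1=0, P2=5, P3=10, P4=11
Total waiting = 0 + 5 + 10 + 11 = 26

26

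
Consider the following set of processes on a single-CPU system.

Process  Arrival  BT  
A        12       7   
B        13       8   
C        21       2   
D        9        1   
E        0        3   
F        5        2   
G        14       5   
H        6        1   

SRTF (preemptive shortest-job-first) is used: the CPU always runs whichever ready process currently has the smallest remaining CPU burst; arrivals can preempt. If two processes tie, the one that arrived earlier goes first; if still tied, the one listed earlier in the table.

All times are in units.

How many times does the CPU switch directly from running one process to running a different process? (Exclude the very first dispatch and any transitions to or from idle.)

Gantt: | E 0-3 | idle 3-5 | F 5-7 | H 7-8 | idle 8-9 | D 9-10 | idle 10-12 | A 12-19 | G 19-21 | C 21-23 | G 23-26 | B 26-34 |
Completion: A=19  B=34  C=23  D=10  E=3  F=7  G=26  H=8
Turnaround (C−A): A=7  B=21  C=2  D=1  E=3  F=2  G=12  H=2

5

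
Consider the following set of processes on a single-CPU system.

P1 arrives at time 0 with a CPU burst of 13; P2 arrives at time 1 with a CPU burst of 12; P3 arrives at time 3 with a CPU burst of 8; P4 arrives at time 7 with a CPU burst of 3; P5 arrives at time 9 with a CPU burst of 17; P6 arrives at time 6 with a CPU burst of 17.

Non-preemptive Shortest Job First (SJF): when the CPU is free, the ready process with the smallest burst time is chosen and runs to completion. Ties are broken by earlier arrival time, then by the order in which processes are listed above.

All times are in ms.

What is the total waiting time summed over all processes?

116

Timeline: | P1 0-13 | P4 13-16 | P3 16-24 | P2 24-36 | P6 36-53 | P5 53-70 |
Completion: P1=13  P2=36  P3=24  P4=16  P5=70  P6=53
Waiting = turnaround − burst: P1=0, P2=23, P3=13, P4=6, P5=44, P6=30
Total waiting = 0 + 23 + 13 + 6 + 44 + 30 = 116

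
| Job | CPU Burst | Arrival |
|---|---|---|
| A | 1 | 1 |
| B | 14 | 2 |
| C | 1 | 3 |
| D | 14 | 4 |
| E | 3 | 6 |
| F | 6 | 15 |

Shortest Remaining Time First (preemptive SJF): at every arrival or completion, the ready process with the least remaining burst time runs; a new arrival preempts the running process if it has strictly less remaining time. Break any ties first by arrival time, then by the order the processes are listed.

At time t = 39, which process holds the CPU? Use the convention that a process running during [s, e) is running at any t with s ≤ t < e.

D

Timeline: | idle 0-1 | A 1-2 | B 2-3 | C 3-4 | B 4-6 | E 6-9 | B 9-20 | F 20-26 | D 26-40 |
Completion: A=2  B=20  C=4  D=40  E=9  F=26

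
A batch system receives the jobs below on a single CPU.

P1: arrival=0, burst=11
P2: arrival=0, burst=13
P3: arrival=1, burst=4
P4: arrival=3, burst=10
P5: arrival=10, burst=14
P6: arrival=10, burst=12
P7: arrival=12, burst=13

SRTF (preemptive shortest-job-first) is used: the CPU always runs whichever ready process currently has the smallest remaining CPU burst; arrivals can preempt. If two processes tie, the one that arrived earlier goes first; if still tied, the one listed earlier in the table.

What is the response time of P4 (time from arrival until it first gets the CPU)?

12

Timeline: | P1 0-1 | P3 1-5 | P1 5-15 | P4 15-25 | P6 25-37 | P2 37-50 | P7 50-63 | P5 63-77 |
Completion: P1=15  P2=50  P3=5  P4=25  P5=77  P6=37  P7=63
Turnaround (C−A): P1=15  P2=50  P3=4  P4=22  P5=67  P6=27  P7=51
Response(P4) = first start − arrival = 15 − 3 = 12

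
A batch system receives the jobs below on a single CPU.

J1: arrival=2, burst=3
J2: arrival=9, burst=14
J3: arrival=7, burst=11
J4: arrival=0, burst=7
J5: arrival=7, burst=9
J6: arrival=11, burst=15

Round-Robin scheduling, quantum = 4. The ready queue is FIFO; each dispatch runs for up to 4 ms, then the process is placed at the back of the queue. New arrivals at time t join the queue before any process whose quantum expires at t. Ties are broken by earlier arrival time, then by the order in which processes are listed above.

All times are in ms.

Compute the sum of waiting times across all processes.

Timeline: | J4 0-4 | J1 4-7 | J4 7-10 | J3 10-14 | J5 14-18 | J2 18-22 | J6 22-26 | J3 26-30 | J5 30-34 | J2 34-38 | J6 38-42 | J3 42-45 | J5 45-46 | J2 46-50 | J6 50-54 | J2 54-56 | J6 56-59 |
Completion: J1=7  J2=56  J3=45  J4=10  J5=46  J6=59
Waiting = turnaround − burst: J1=2, J2=33, J3=27, J4=3, J5=30, J6=33
Total waiting = 2 + 33 + 27 + 3 + 30 + 33 = 128

128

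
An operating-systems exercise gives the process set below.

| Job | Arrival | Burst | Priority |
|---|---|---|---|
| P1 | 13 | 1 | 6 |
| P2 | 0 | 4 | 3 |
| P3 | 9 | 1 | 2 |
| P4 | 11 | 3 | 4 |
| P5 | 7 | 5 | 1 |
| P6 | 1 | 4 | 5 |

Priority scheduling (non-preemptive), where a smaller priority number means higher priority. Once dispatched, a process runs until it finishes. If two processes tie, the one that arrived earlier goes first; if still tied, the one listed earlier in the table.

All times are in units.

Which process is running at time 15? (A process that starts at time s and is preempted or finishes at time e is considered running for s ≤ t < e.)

P4

Timeline: | P2 0-4 | P6 4-8 | P5 8-13 | P3 13-14 | P4 14-17 | P1 17-18 |
Completion: P1=18  P2=4  P3=14  P4=17  P5=13  P6=8
Turnaround (C−A): P1=5  P2=4  P3=5  P4=6  P5=6  P6=7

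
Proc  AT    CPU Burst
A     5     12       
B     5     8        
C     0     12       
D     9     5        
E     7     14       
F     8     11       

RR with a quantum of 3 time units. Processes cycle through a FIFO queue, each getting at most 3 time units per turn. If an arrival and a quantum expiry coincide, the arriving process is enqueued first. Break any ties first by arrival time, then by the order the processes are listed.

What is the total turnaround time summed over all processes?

263

Gantt: | C 0-6 | A 6-9 | B 9-12 | C 12-15 | E 15-18 | F 18-21 | D 21-24 | A 24-27 | B 27-30 | C 30-33 | E 33-36 | F 36-39 | D 39-41 | A 41-44 | B 44-46 | E 46-49 | F 49-52 | A 52-55 | E 55-58 | F 58-60 | E 60-62 |
Completion: A=55  B=46  C=33  D=41  E=62  F=60
Turnaround (C−A): A=50  B=41  C=33  D=32  E=55  F=52
Turnaround = completion − arrival: A=50, B=41, C=33, D=32, E=55, F=52
Total turnaround = 50 + 41 + 33 + 32 + 55 + 52 = 263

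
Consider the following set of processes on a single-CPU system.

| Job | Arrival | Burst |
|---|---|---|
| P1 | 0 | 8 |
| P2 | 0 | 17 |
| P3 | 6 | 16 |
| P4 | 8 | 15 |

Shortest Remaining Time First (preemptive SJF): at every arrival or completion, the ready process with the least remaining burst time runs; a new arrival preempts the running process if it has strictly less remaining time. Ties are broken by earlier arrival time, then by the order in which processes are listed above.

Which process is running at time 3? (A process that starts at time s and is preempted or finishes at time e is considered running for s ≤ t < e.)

Gantt: | P1 0-8 | P4 8-23 | P3 23-39 | P2 39-56 |
Completion: P1=8  P2=56  P3=39  P4=23
Turnaround (C−A): P1=8  P2=56  P3=33  P4=15

P1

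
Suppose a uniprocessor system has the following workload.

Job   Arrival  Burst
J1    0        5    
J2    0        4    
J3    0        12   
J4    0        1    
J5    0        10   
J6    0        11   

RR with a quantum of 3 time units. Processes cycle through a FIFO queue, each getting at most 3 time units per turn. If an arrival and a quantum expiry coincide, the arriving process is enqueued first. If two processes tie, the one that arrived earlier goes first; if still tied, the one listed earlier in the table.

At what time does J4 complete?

10

Gantt: | J1 0-3 | J2 3-6 | J3 6-9 | J4 9-10 | J5 10-13 | J6 13-16 | J1 16-18 | J2 18-19 | J3 19-22 | J5 22-25 | J6 25-28 | J3 28-31 | J5 31-34 | J6 34-37 | J3 37-40 | J5 40-41 | J6 41-43 |
Completion: J1=18  J2=19  J3=40  J4=10  J5=41  J6=43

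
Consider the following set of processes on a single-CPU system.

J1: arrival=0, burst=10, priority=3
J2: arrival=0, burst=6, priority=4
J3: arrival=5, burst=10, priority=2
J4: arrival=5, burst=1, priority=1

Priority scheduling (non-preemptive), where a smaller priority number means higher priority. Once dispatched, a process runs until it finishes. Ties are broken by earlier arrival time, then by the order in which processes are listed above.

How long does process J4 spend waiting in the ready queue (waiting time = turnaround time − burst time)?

Gantt: | J1 0-10 | J4 10-11 | J3 11-21 | J2 21-27 |
Completion: J1=10  J2=27  J3=21  J4=11
Waiting(J4) = turnaround − burst = 6 − 1 = 5

5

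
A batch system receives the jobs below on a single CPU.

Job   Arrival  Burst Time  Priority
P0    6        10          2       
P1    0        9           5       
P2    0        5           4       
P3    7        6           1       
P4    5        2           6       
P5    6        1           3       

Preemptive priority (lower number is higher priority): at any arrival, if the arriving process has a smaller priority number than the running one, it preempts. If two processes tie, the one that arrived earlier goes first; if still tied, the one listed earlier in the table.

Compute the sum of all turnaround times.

103

Schedule: | P2 0-5 | P1 5-6 | P0 6-7 | P3 7-13 | P0 13-22 | P5 22-23 | P1 23-31 | P4 31-33 |
Completion: P0=22  P1=31  P2=5  P3=13  P4=33  P5=23
Turnaround (C−A): P0=16  P1=31  P2=5  P3=6  P4=28  P5=17
Turnaround = completion − arrival: P0=16, P1=31, P2=5, P3=6, P4=28, P5=17
Total turnaround = 16 + 31 + 5 + 6 + 28 + 17 = 103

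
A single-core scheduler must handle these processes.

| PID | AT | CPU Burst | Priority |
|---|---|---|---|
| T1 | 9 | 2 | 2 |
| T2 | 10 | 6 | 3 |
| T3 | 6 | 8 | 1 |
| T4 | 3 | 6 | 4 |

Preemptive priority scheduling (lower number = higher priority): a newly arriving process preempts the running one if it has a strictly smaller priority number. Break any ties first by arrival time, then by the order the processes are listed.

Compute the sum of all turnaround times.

Gantt: | idle 0-3 | T4 3-6 | T3 6-14 | T1 14-16 | T2 16-22 | T4 22-25 |
Completion: T1=16  T2=22  T3=14  T4=25
Turnaround (C−A): T1=7  T2=12  T3=8  T4=22
Turnaround = completion − arrival: T1=7, T2=12, T3=8, T4=22
Total turnaround = 7 + 12 + 8 + 22 = 49

49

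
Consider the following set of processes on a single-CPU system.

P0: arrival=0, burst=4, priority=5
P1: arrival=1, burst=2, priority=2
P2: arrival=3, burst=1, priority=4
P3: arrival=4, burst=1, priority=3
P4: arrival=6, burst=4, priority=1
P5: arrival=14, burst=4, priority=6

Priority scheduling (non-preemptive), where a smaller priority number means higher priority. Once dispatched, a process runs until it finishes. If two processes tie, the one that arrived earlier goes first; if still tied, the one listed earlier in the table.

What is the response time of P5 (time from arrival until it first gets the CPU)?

Timeline: | P0 0-4 | P1 4-6 | P4 6-10 | P3 10-11 | P2 11-12 | idle 12-14 | P5 14-18 |
Completion: P0=4  P1=6  P2=12  P3=11  P4=10  P5=18
Response(P5) = first start − arrival = 14 − 14 = 0

0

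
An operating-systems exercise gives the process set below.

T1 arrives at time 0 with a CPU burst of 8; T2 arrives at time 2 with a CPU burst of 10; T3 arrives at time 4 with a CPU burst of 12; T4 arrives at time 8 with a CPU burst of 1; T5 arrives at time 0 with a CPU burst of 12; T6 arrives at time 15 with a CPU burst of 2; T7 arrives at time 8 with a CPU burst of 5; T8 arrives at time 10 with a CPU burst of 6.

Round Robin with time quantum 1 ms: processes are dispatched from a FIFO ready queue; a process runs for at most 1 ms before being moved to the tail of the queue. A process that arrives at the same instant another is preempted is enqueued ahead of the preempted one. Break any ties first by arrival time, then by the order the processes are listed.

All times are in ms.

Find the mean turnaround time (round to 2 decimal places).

34.50

Timeline: | T1 0-1 | T5 1-2 | T1 2-3 | T2 3-4 | T5 4-5 | T1 5-6 | T3 6-7 | T2 7-8 | T5 8-9 | T1 9-10 | T3 10-11 | T4 11-12 | T7 12-13 | T2 13-14 | T5 14-15 | T8 15-16 | T1 16-17 | T3 17-18 | T7 18-19 | T2 19-20 | T6 20-21 | T5 21-22 | T8 22-23 | T1 23-24 | T3 24-25 | T7 25-26 | T2 26-27 | T6 27-28 | T5 28-29 | T8 29-30 | T1 30-31 | T3 31-32 | T7 32-33 | T2 33-34 | T5 34-35 | T8 35-36 | T1 36-37 | T3 37-38 | T7 38-39 | T2 39-40 | T5 40-41 | T8 41-42 | T3 42-43 | T2 43-44 | T5 44-45 | T8 45-46 | T3 46-47 | T2 47-48 | T5 48-49 | T3 49-50 | T2 50-51 | T5 51-52 | T3 52-53 | T5 53-54 | T3 54-56 |
Completion: T1=37  T2=51  T3=56  T4=12  T5=54  T6=28  T7=39  T8=46
Turnaround times: T1=37, T2=49, T3=52, T4=4, T5=54, T6=13, T7=31, T8=36
Average turnaround = (37+49+52+4+54+13+31+36) / 8 = 276/8 = 34.50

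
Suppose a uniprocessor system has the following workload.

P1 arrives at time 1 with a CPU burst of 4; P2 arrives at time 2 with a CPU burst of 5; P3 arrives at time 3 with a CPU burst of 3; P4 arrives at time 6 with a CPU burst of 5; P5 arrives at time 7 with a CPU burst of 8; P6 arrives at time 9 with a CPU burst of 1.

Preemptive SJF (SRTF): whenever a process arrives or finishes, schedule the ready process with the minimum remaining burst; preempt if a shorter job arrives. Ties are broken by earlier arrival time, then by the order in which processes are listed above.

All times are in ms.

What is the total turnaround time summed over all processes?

Timeline: | idle 0-1 | P1 1-5 | P3 5-8 | P2 8-9 | P6 9-10 | P2 10-14 | P4 14-19 | P5 19-27 |
Completion: P1=5  P2=14  P3=8  P4=19  P5=27  P6=10
Turnaround = completion − arrival: P1=4, P2=12, P3=5, P4=13, P5=20, P6=1
Total turnaround = 4 + 12 + 5 + 13 + 20 + 1 = 55

55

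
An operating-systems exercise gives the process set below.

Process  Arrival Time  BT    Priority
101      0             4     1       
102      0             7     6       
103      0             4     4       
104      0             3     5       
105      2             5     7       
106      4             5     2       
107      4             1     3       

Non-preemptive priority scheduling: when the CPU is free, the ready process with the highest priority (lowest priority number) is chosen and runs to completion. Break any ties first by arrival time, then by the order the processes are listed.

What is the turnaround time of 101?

Timeline: | 101 0-4 | 106 4-9 | 107 9-10 | 103 10-14 | 104 14-17 | 102 17-24 | 105 24-29 |
Completion: 101=4  102=24  103=14  104=17  105=29  106=9  107=10
Turnaround (C−A): 101=4  102=24  103=14  104=17  105=27  106=5  107=6
Turnaround(101) = completion − arrival = 4 − 0 = 4

4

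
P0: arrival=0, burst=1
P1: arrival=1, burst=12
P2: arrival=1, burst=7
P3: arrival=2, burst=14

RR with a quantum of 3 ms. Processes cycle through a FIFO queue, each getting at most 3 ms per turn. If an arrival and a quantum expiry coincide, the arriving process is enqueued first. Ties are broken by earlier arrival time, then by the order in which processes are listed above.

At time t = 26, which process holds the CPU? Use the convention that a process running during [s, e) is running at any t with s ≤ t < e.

P1

Schedule: | P0 0-1 | P1 1-4 | P2 4-7 | P3 7-10 | P1 10-13 | P2 13-16 | P3 16-19 | P1 19-22 | P2 22-23 | P3 23-26 | P1 26-29 | P3 29-34 |
Completion: P0=1  P1=29  P2=23  P3=34
Turnaround (C−A): P0=1  P1=28  P2=22  P3=32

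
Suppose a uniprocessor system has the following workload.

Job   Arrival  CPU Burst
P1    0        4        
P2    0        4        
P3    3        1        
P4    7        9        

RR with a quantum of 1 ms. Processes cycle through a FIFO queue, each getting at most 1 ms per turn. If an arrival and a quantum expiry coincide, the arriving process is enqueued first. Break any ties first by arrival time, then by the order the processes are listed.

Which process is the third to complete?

P2

Gantt: | P1 0-1 | P2 1-2 | P1 2-3 | P2 3-4 | P3 4-5 | P1 5-6 | P2 6-7 | P1 7-8 | P4 8-9 | P2 9-10 | P4 10-18 |
Completion: P1=8  P2=10  P3=5  P4=18
Turnaround (C−A): P1=8  P2=10  P3=2  P4=11
Finish order: P3 → P1 → P2 → P4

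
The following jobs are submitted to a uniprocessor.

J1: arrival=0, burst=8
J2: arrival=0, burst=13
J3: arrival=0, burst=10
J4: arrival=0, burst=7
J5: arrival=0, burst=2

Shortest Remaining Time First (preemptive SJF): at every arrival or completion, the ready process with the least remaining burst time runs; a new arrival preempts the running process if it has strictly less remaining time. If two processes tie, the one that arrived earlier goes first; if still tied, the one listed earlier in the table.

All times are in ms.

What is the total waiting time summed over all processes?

Gantt: | J5 0-2 | J4 2-9 | J1 9-17 | J3 17-27 | J2 27-40 |
Completion: J1=17  J2=40  J3=27  J4=9  J5=2
Turnaround (C−A): J1=17  J2=40  J3=27  J4=9  J5=2
Waiting = turnaround − burst: J1=9, J2=27, J3=17, J4=2, J5=0
Total waiting = 9 + 27 + 17 + 2 + 0 = 55

55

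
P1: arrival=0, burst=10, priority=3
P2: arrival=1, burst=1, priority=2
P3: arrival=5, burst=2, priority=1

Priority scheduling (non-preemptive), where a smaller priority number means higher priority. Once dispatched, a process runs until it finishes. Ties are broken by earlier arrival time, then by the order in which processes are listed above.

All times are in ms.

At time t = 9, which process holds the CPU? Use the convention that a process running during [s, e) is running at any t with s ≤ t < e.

Gantt: | P1 0-10 | P3 10-12 | P2 12-13 |
Completion: P1=10  P2=13  P3=12
Turnaround (C−A): P1=10  P2=12  P3=7

P1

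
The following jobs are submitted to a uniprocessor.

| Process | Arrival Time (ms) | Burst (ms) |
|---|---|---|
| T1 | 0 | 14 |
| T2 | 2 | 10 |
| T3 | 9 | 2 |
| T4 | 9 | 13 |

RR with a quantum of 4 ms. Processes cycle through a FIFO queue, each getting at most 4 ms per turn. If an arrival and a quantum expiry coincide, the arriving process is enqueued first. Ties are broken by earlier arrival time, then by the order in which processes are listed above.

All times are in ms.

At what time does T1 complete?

34

Schedule: | T1 0-4 | T2 4-8 | T1 8-12 | T2 12-16 | T3 16-18 | T4 18-22 | T1 22-26 | T2 26-28 | T4 28-32 | T1 32-34 | T4 34-39 |
Completion: T1=34  T2=28  T3=18  T4=39
Turnaround (C−A): T1=34  T2=26  T3=9  T4=30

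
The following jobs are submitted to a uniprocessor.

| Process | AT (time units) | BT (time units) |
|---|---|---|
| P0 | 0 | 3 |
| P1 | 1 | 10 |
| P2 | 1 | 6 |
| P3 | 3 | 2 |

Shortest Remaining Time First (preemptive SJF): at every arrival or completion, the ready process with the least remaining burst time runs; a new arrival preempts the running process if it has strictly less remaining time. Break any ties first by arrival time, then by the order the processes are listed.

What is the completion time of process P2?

Timeline: | P0 0-3 | P3 3-5 | P2 5-11 | P1 11-21 |
Completion: P0=3  P1=21  P2=11  P3=5
Turnaround (C−A): P0=3  P1=20  P2=10  P3=2

11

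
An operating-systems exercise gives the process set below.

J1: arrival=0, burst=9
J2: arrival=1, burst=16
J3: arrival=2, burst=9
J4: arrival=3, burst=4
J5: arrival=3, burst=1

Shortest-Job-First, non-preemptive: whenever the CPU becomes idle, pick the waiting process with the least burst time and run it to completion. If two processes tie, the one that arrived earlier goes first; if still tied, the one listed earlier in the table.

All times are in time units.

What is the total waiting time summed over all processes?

Gantt: | J1 0-9 | J5 9-10 | J4 10-14 | J3 14-23 | J2 23-39 |
Completion: J1=9  J2=39  J3=23  J4=14  J5=10
Turnaround (C−A): J1=9  J2=38  J3=21  J4=11  J5=7
Waiting = turnaround − burst: J1=0, J2=22, J3=12, J4=7, J5=6
Total waiting = 0 + 22 + 12 + 7 + 6 = 47

47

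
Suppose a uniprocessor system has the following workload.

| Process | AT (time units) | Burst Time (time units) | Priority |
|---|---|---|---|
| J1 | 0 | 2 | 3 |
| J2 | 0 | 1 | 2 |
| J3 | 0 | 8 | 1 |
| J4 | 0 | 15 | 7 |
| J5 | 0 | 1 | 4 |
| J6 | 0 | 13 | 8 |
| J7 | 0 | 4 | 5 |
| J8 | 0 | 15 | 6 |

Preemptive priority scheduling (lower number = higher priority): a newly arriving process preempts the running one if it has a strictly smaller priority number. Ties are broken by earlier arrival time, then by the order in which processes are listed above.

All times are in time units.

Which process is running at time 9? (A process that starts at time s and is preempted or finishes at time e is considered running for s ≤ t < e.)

Schedule: | J3 0-8 | J2 8-9 | J1 9-11 | J5 11-12 | J7 12-16 | J8 16-31 | J4 31-46 | J6 46-59 |
Completion: J1=11  J2=9  J3=8  J4=46  J5=12  J6=59  J7=16  J8=31

J1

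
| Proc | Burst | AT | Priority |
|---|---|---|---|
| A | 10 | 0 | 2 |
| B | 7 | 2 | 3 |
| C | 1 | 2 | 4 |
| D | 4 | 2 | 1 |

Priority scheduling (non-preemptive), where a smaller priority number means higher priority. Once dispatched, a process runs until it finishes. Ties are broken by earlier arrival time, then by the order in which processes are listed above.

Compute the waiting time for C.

19

Timeline: | A 0-10 | D 10-14 | B 14-21 | C 21-22 |
Completion: A=10  B=21  C=22  D=14
Turnaround (C−A): A=10  B=19  C=20  D=12
Waiting(C) = turnaround − burst = 20 − 1 = 19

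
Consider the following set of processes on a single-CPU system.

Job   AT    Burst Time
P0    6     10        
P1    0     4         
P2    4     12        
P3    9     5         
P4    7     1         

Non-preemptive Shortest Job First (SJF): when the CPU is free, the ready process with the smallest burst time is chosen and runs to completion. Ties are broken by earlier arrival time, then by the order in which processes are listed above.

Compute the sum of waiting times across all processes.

33

Gantt: | P1 0-4 | P2 4-16 | P4 16-17 | P3 17-22 | P0 22-32 |
Completion: P0=32  P1=4  P2=16  P3=22  P4=17
Turnaround (C−A): P0=26  P1=4  P2=12  P3=13  P4=10
Waiting = turnaround − burst: P0=16, P1=0, P2=0, P3=8, P4=9
Total waiting = 16 + 0 + 0 + 8 + 9 = 33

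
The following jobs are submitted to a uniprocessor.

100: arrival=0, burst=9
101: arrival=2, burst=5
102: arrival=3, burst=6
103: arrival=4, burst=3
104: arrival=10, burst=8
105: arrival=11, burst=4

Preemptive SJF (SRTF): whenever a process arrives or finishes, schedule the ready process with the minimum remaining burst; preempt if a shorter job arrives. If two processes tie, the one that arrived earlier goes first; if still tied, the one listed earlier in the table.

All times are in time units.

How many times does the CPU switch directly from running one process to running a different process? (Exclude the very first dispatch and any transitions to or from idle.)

Schedule: | 100 0-2 | 101 2-7 | 103 7-10 | 102 10-11 | 105 11-15 | 102 15-20 | 100 20-27 | 104 27-35 |
Completion: 100=27  101=7  102=20  103=10  104=35  105=15
Turnaround (C−A): 100=27  101=5  102=17  103=6  104=25  105=4

7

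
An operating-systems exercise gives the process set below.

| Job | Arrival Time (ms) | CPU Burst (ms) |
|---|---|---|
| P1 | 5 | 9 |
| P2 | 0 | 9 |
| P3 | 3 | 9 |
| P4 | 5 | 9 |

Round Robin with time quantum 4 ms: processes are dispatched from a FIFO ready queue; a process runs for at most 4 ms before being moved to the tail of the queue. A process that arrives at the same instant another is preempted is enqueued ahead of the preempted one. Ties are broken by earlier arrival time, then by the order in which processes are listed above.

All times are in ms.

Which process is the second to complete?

Schedule: | P2 0-4 | P3 4-8 | P2 8-12 | P1 12-16 | P4 16-20 | P3 20-24 | P2 24-25 | P1 25-29 | P4 29-33 | P3 33-34 | P1 34-35 | P4 35-36 |
Completion: P1=35  P2=25  P3=34  P4=36
Turnaround (C−A): P1=30  P2=25  P3=31  P4=31
Finish order: P2 → P3 → P1 → P4

P3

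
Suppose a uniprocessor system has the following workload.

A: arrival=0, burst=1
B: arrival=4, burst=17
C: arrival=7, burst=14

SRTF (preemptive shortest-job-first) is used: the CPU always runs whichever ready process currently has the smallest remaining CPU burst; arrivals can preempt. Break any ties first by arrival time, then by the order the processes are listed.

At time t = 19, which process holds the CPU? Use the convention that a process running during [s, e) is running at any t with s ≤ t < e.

B

Schedule: | A 0-1 | idle 1-4 | B 4-21 | C 21-35 |
Completion: A=1  B=21  C=35
Turnaround (C−A): A=1  B=17  C=28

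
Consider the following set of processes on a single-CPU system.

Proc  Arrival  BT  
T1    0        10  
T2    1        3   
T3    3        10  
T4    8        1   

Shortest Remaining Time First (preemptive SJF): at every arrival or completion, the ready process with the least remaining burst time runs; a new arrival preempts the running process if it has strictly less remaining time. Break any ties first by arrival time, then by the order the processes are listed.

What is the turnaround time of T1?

Timeline: | T1 0-1 | T2 1-4 | T1 4-8 | T4 8-9 | T1 9-14 | T3 14-24 |
Completion: T1=14  T2=4  T3=24  T4=9
Turnaround (C−A): T1=14  T2=3  T3=21  T4=1
Turnaround(T1) = completion − arrival = 14 − 0 = 14

14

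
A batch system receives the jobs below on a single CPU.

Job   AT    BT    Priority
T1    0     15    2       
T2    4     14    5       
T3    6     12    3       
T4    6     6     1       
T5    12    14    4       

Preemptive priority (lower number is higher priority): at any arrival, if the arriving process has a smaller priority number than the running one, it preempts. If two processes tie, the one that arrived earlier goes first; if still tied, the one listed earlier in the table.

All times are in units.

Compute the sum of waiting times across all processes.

Timeline: | T1 0-6 | T4 6-12 | T1 12-21 | T3 21-33 | T5 33-47 | T2 47-61 |
Completion: T1=21  T2=61  T3=33  T4=12  T5=47
Waiting = turnaround − burst: T1=6, T2=43, T3=15, T4=0, T5=21
Total waiting = 6 + 43 + 15 + 0 + 21 = 85

85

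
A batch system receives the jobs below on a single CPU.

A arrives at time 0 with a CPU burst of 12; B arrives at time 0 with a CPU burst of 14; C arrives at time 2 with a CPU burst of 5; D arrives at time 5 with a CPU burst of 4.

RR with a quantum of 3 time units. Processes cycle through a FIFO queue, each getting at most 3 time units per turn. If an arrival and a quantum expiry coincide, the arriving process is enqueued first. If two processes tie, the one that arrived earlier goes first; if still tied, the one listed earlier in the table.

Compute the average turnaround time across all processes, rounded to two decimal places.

25.50

Timeline: | A 0-3 | B 3-6 | C 6-9 | A 9-12 | D 12-15 | B 15-18 | C 18-20 | A 20-23 | D 23-24 | B 24-27 | A 27-30 | B 30-35 |
Completion: A=30  B=35  C=20  D=24
Turnaround times: A=30, B=35, C=18, D=19
Average turnaround = (30+35+18+19) / 4 = 102/4 = 25.50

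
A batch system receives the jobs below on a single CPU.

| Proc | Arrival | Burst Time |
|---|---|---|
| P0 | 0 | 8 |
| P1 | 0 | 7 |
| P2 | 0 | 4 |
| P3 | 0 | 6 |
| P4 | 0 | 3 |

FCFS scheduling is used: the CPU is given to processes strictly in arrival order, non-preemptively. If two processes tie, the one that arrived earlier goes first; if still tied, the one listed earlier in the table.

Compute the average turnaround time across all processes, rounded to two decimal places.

19.00

Gantt: | P0 0-8 | P1 8-15 | P2 15-19 | P3 19-25 | P4 25-28 |
Completion: P0=8  P1=15  P2=19  P3=25  P4=28
Turnaround (C−A): P0=8  P1=15  P2=19  P3=25  P4=28
Turnaround times: P0=8, P1=15, P2=19, P3=25, P4=28
Average turnaround = (8+15+19+25+28) / 5 = 95/5 = 19.00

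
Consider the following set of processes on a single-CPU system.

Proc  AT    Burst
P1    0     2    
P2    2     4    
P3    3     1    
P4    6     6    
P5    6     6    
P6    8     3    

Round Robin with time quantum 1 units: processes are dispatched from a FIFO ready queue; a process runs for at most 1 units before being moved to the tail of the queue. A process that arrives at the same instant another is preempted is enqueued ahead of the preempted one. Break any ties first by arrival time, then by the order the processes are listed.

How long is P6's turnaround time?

Gantt: | P1 0-2 | P2 2-3 | P3 3-4 | P2 4-6 | P4 6-7 | P5 7-8 | P2 8-9 | P4 9-10 | P6 10-11 | P5 11-12 | P4 12-13 | P6 13-14 | P5 14-15 | P4 15-16 | P6 16-17 | P5 17-18 | P4 18-19 | P5 19-20 | P4 20-21 | P5 21-22 |
Completion: P1=2  P2=9  P3=4  P4=21  P5=22  P6=17
Turnaround (C−A): P1=2  P2=7  P3=1  P4=15  P5=16  P6=9
Turnaround(P6) = completion − arrival = 17 − 8 = 9

9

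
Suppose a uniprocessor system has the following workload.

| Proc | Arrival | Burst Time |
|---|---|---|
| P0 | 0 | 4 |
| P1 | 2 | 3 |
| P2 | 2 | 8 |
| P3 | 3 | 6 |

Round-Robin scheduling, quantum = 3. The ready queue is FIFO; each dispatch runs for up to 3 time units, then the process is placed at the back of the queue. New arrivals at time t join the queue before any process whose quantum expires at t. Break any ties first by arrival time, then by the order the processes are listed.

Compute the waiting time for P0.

9

Schedule: | P0 0-3 | P1 3-6 | P2 6-9 | P3 9-12 | P0 12-13 | P2 13-16 | P3 16-19 | P2 19-21 |
Completion: P0=13  P1=6  P2=21  P3=19
Turnaround (C−A): P0=13  P1=4  P2=19  P3=16
Waiting(P0) = turnaround − burst = 13 − 4 = 9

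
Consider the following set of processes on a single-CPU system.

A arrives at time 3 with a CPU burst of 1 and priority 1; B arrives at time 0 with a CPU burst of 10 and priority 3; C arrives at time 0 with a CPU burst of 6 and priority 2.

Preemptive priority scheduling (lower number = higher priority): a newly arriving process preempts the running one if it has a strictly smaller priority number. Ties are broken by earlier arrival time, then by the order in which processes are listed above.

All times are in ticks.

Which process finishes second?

C

Timeline: | C 0-3 | A 3-4 | C 4-7 | B 7-17 |
Completion: A=4  B=17  C=7
Finish order: A → C → B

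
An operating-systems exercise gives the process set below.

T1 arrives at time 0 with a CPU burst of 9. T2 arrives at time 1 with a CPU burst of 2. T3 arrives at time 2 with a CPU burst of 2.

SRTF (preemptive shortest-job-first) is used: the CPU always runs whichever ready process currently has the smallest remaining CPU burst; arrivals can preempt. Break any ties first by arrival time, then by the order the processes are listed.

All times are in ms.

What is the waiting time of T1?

Gantt: | T1 0-1 | T2 1-3 | T3 3-5 | T1 5-13 |
Completion: T1=13  T2=3  T3=5
Turnaround (C−A): T1=13  T2=2  T3=3
Waiting(T1) = turnaround − burst = 13 − 9 = 4

4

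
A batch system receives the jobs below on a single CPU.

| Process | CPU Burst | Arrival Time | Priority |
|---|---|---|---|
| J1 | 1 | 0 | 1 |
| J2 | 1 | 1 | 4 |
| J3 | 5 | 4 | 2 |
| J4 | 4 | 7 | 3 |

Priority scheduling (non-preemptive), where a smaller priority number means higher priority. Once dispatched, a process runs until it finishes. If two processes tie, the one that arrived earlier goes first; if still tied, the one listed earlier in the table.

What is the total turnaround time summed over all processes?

Timeline: | J1 0-1 | J2 1-2 | idle 2-4 | J3 4-9 | J4 9-13 |
Completion: J1=1  J2=2  J3=9  J4=13
Turnaround = completion − arrival: J1=1, J2=1, J3=5, J4=6
Total turnaround = 1 + 1 + 5 + 6 = 13

13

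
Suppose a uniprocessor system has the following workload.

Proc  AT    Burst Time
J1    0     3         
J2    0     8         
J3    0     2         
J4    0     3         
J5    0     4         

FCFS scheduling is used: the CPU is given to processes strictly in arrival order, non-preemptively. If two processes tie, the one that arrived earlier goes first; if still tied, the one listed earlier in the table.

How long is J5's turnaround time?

20

Gantt: | J1 0-3 | J2 3-11 | J3 11-13 | J4 13-16 | J5 16-20 |
Completion: J1=3  J2=11  J3=13  J4=16  J5=20
Turnaround(J5) = completion − arrival = 20 − 0 = 20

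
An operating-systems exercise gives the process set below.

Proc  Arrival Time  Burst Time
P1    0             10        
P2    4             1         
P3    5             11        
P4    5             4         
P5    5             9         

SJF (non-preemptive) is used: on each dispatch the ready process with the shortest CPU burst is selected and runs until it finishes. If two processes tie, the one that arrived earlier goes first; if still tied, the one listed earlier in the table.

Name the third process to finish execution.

Schedule: | P1 0-10 | P2 10-11 | P4 11-15 | P5 15-24 | P3 24-35 |
Completion: P1=10  P2=11  P3=35  P4=15  P5=24
Turnaround (C−A): P1=10  P2=7  P3=30  P4=10  P5=19
Finish order: P1 → P2 → P4 → P5 → P3

P4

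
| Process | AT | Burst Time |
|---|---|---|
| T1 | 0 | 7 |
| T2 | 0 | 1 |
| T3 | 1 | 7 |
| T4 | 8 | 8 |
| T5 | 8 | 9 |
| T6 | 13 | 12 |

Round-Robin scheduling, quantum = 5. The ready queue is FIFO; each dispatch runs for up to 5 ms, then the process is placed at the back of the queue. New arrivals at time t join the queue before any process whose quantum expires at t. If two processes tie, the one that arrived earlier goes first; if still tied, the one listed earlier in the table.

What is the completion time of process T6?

44

Gantt: | T1 0-5 | T2 5-6 | T3 6-11 | T1 11-13 | T4 13-18 | T5 18-23 | T3 23-25 | T6 25-30 | T4 30-33 | T5 33-37 | T6 37-44 |
Completion: T1=13  T2=6  T3=25  T4=33  T5=37  T6=44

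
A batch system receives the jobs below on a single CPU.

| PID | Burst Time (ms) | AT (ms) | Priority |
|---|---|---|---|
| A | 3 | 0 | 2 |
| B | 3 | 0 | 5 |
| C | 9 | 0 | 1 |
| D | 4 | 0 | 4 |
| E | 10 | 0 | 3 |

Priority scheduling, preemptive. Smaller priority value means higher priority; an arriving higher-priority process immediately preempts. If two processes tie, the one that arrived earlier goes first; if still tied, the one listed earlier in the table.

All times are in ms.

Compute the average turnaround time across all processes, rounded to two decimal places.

19.60

Gantt: | C 0-9 | A 9-12 | E 12-22 | D 22-26 | B 26-29 |
Completion: A=12  B=29  C=9  D=26  E=22
Turnaround (C−A): A=12  B=29  C=9  D=26  E=22
Turnaround times: A=12, B=29, C=9, D=26, E=22
Average turnaround = (12+29+9+26+22) / 5 = 98/5 = 19.60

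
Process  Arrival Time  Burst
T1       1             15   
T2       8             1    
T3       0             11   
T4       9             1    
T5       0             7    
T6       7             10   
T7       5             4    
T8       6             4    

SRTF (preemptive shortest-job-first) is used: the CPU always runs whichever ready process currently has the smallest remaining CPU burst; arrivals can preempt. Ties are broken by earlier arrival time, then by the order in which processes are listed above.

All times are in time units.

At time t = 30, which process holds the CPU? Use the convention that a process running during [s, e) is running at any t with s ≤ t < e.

Timeline: | T5 0-7 | T7 7-8 | T2 8-9 | T4 9-10 | T7 10-13 | T8 13-17 | T6 17-27 | T3 27-38 | T1 38-53 |
Completion: T1=53  T2=9  T3=38  T4=10  T5=7  T6=27  T7=13  T8=17

T3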